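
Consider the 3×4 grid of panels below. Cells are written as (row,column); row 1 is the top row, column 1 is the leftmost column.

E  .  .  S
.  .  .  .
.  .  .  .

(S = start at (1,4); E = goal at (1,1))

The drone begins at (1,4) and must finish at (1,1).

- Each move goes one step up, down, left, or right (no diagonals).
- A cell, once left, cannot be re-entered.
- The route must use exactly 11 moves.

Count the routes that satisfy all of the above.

Need simple routes of exactly 11 moves from (1,4) to (1,1) (Manhattan distance 3, so 4 moves are spent on a detour and 4 undoing it).
Enumerating: (1,4) (2,4) (3,4) (3,3) (2,3) (1,3) (1,2) (2,2) (3,2) (3,1) (2,1) (1,1) | (1,4) (2,4) (3,4) (3,3) (3,2) (3,1) (2,1) (2,2) (2,3) (1,3) (1,2) (1,1) | (1,4) (1,3) (2,3) (2,4) (3,4) (3,3) (3,2) (3,1) (2,1) (2,2) (1,2) (1,1) | (1,4) (1,3) (1,2) (2,2) (2,3) (2,4) (3,4) (3,3) (3,2) (3,1) (2,1) (1,1).
That gives 4 routes.

4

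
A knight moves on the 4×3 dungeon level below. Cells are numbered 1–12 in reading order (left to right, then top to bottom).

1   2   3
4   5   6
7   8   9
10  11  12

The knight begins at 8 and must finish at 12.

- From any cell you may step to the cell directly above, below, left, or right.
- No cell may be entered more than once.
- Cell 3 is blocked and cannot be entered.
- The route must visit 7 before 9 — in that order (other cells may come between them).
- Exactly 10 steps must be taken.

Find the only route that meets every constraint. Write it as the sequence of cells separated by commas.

The waypoints must appear in the order 7, 9, with no cell reused.
Route from 8: down 1 to 11, left 1 to 10, up 3 to 1, right 1 to 2, down 1 to 5, right 1 to 6, down 2 to 12 — 10 moves in all.
Check: order respected (7 at step 3, 9 at step 9); 10 moves as required.

8, 11, 10, 7, 4, 1, 2, 5, 6, 9, 12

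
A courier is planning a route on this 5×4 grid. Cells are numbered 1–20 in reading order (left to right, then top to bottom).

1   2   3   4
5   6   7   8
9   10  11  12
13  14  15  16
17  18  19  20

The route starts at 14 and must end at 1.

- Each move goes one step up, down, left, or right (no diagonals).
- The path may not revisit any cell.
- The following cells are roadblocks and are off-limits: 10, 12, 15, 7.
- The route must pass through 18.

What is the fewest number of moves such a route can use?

6

Any route passes through 18 somewhere between 14 and 1. Summing Manhattan distances along the two legs (14 → 18 → 1) gives a lower bound of 1 + 5 = 6 moves.
A route of 6 moves achieves this: 14 → 18 → 17 → 13 → 9 → 5 → 1.
Since 6 matches the lower bound, it is optimal.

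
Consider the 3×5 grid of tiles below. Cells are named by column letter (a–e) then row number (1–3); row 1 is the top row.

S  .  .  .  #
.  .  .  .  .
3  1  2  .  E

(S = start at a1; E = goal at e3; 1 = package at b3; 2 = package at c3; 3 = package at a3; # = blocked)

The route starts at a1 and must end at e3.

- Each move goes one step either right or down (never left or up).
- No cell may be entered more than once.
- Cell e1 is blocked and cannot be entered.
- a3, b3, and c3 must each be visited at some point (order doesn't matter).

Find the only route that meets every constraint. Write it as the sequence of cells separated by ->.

Moves only go right or down, so the column and row indices never decrease.
Route from a1: down 2 to a3, right 4 to e3 — 6 moves in all.
Check: all required cells visited.

a1 -> a2 -> a3 -> b3 -> c3 -> d3 -> e3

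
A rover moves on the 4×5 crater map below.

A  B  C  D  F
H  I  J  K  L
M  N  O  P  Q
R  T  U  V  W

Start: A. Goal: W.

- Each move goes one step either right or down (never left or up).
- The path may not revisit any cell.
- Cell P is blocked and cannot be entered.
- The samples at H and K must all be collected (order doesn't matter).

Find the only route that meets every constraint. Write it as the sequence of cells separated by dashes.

Moves only go right or down, so the column and row indices never decrease.
Route from A: down 1 to H, right 4 to L, down 2 to W — 7 moves in all.
Check: all required cells visited.

A - H - I - J - K - L - Q - W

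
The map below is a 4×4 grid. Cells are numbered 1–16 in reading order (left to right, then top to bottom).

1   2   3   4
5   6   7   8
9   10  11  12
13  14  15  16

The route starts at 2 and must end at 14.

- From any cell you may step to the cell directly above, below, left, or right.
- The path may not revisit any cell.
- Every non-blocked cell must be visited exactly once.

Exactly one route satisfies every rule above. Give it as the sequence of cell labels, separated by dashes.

2 - 1 - 5 - 6 - 7 - 3 - 4 - 8 - 12 - 16 - 15 - 11 - 10 - 9 - 13 - 14

Need to visit all 16 open cells exactly once, starting at 2 and ending at 14.
Cell 4 has only two open neighbours (8 and 3), so the path must pass straight through it: one of those is the cell it's entered from and the other is where it exits.
Route from 2: left to 1, down to 5, 2× right (reaching 7), up to 3, right to 4, 3× down (reaching 16), left to 15, up to 11, 2× left (reaching 9), down to 13, right to 14 — 15 moves in all.
Check: all 16 open cells covered.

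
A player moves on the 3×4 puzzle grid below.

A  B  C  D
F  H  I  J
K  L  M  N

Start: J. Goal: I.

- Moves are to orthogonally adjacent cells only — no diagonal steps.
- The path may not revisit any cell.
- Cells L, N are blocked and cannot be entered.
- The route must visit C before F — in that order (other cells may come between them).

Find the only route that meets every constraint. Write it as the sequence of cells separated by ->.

The waypoints must appear in the order C, F, with no cell reused.
Route from J: up 1 to D, left 3 to A, down 1 to F, right 2 to I — 7 moves in all.
Check: order respected (C at step 2, F at step 5).

J -> D -> C -> B -> A -> F -> H -> I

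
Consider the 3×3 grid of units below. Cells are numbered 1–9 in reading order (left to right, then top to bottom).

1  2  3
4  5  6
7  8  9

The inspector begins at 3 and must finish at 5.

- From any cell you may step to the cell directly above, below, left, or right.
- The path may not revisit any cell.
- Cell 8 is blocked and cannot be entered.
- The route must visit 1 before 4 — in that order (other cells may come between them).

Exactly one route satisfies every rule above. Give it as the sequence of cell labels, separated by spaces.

3 2 1 4 5

The waypoints must appear in the order 1, 4, with no cell reused.
Route from 3: left 2 to 1, down 1 to 4, right 1 to 5 — 4 moves in all.
Check: order respected (1 at step 2, 4 at step 3).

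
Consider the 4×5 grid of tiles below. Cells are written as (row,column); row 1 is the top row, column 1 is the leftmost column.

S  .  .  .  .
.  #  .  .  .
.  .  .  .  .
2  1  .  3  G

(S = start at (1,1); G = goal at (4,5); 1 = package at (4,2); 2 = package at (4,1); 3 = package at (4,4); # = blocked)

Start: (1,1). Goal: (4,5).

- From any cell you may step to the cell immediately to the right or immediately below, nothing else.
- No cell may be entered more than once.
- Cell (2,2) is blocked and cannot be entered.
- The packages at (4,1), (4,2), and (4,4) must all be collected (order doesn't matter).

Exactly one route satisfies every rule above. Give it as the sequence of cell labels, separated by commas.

Moves only go right or down, so the column and row indices never decrease.
Route from (1,1): 3× down (reaching (4,1)), 4× right (reaching (4,5)) — 7 moves in all.
Check: all required cells visited.

(1,1), (2,1), (3,1), (4,1), (4,2), (4,3), (4,4), (4,5)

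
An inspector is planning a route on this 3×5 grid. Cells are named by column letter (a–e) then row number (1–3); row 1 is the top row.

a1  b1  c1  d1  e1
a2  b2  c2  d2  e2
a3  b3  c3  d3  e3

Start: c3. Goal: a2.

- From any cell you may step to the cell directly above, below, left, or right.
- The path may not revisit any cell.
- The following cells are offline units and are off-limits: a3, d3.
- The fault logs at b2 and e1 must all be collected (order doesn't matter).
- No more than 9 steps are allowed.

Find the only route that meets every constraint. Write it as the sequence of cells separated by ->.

c3 -> c2 -> d2 -> e2 -> e1 -> d1 -> c1 -> b1 -> b2 -> a2

The 9-move cap with required stops at b2, e1 leaves no slack for detours.
Route from c3: up 1 to c2, right 2 to e2, up 1 to e1, left 3 to b1, down 1 to b2, left 1 to a2 — 9 moves in all.
Check: all required cells visited; 9 ≤ 9 moves.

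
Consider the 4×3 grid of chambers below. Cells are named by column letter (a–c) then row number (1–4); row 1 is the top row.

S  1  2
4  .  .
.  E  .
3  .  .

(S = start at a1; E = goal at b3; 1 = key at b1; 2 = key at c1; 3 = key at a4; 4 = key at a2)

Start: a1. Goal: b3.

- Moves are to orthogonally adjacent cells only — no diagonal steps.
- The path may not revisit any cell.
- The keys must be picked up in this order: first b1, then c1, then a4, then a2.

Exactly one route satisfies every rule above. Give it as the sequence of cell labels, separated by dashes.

The waypoints must appear in the order b1, c1, a4, a2, with no cell reused.
Route from a1: right 2 to c1, down 3 to c4, left 2 to a4, up 2 to a2, right 1 to b2, down 1 to b3 — 11 moves in all.
Check: order respected (1 at step 1, 2 at step 2, 3 at step 7, 4 at step 9).

a1 - b1 - c1 - c2 - c3 - c4 - b4 - a4 - a3 - a2 - b2 - b3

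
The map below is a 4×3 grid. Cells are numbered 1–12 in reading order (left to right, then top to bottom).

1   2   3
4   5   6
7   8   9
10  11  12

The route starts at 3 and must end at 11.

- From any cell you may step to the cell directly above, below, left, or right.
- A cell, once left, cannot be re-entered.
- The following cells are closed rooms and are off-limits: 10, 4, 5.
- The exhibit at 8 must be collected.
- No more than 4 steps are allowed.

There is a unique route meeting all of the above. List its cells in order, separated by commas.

3, 6, 9, 8, 11

The budget equals the shortest possible length, so every move has to be on a shortest route through the required cells.
Route from 3: 2× down (reaching 9), left to 8, down to 11 — 4 moves in all.
Check: all required cells visited; 4 ≤ 4 moves.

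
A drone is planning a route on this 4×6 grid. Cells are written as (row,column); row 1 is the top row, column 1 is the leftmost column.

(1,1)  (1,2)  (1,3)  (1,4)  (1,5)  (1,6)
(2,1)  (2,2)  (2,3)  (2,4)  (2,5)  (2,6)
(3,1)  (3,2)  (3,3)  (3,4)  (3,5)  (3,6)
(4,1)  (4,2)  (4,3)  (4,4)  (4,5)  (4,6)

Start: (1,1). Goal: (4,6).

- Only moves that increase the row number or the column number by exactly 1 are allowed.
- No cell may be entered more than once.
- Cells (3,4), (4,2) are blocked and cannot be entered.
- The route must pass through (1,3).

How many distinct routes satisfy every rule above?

A right/down-only route from (1,1) to (4,6) makes exactly 3 down-moves and 5 right-moves in some order.
With no other constraints that would be C(8,3) = 56 routes.
Split at (1,3) and multiply the segment counts (each segment already excludes blocked cells): (1,1)→(1,3): 1; (1,3)→(4,6): 11; product = 11.
That gives 11 routes.

11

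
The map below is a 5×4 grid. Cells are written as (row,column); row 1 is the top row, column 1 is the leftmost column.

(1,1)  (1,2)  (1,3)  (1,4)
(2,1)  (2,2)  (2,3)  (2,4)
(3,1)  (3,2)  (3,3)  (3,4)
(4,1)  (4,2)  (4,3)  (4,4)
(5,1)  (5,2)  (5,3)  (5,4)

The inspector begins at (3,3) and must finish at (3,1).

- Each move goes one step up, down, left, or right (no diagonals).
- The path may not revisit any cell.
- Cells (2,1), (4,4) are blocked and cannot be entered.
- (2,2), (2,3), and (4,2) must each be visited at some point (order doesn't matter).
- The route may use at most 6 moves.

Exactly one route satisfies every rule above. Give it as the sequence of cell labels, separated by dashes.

The budget equals the shortest possible length, so every move has to be on a shortest route through the required cells.
Route from (3,3): up to (2,3), left to (2,2), 2× down (reaching (4,2)), left to (4,1), up to (3,1) — 6 moves in all.
Check: all required cells visited; 6 ≤ 6 moves.

(3,3) - (2,3) - (2,2) - (3,2) - (4,2) - (4,1) - (3,1)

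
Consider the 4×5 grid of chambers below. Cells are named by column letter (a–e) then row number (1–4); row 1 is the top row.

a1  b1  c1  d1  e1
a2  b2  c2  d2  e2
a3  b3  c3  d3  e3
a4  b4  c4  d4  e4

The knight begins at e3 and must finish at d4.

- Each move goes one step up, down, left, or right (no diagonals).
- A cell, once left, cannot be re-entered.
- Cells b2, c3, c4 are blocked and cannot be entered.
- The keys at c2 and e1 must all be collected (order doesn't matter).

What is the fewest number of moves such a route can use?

8

Any route passes through c2 and e1 in some order between e3 and d4. Summing Manhattan distances along each leg and taking the cheapest ordering (e3 → e1 → c2 → d4) gives a lower bound of 2 + 3 + 3 = 8 moves.
A route of 8 moves achieves this: e3 → e2 → e1 → d1 → c1 → c2 → d2 → d3 → d4.
Since 8 matches the lower bound, it is optimal.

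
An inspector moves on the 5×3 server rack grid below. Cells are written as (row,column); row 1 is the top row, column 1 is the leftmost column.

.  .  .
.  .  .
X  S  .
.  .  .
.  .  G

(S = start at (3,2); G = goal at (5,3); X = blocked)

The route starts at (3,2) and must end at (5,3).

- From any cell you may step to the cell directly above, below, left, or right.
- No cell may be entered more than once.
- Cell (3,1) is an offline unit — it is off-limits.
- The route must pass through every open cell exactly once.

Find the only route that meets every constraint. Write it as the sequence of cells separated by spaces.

Need to visit all 14 open cells exactly once, starting at (3,2) and ending at (5,3).
Route from (3,2): up 1 to (2,2), left 1 to (2,1), up 1 to (1,1), right 2 to (1,3), down 3 to (4,3), left 2 to (4,1), down 1 to (5,1), right 2 to (5,3) — 13 moves in all.
Check: all 14 open cells covered.

(3,2) (2,2) (2,1) (1,1) (1,2) (1,3) (2,3) (3,3) (4,3) (4,2) (4,1) (5,1) (5,2) (5,3)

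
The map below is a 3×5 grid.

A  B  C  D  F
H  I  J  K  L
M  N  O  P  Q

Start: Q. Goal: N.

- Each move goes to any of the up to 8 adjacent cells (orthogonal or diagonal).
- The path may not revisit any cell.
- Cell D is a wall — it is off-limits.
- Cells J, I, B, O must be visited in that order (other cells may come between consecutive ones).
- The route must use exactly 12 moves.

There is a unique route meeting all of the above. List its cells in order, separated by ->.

The waypoints must appear in the order J, I, B, O, with no cell reused.
Route from Q: up to L, down-left to P, up-left to J, left to I, down-left to M, 2× up (reaching A), 2× right (reaching C), down-right to K, down-left to O, left to N — 12 moves in all.
Check: order respected (J at step 3, I at step 4, B at step 8, O at step 11); 12 moves as required.

Q -> L -> P -> J -> I -> M -> H -> A -> B -> C -> K -> O -> N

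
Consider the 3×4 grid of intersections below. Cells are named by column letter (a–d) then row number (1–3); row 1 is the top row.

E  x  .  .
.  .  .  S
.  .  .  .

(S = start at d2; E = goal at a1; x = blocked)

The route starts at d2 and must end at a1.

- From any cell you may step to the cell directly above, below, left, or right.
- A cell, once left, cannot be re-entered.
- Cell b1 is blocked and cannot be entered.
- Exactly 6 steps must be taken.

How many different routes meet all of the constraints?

7

Need simple routes of exactly 6 moves from d2 to a1 (Manhattan distance 4, so 1 moves are spent on a detour and 1 undoing it).
Enumerating: d2 d1 c1 c2 b2 a2 a1 | d2 d3 c3 c2 b2 a2 a1 | d2 d3 c3 b3 b2 a2 a1 | d2 d3 c3 b3 a3 a2 a1 | d2 c2 c3 b3 b2 a2 a1 | d2 c2 c3 b3 a3 a2 a1 | d2 c2 b2 b3 a3 a2 a1.
That gives 7 routes.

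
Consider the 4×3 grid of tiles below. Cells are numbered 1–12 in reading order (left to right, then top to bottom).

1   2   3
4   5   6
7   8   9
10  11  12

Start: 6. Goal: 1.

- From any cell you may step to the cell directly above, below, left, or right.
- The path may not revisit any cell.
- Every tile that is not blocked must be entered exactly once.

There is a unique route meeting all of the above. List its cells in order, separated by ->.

Need to visit all 12 open cells exactly once, starting at 6 and ending at 1.
Cell 12 has only two open neighbours (9 and 11), so the path must pass straight through it: one of those is the cell it's entered from and the other is where it exits.
Route from 6: up 1 to 3, left 1 to 2, down 2 to 8, right 1 to 9, down 1 to 12, left 2 to 10, up 3 to 1 — 11 moves in all.
Check: all 12 open cells covered.

6 -> 3 -> 2 -> 5 -> 8 -> 9 -> 12 -> 11 -> 10 -> 7 -> 4 -> 1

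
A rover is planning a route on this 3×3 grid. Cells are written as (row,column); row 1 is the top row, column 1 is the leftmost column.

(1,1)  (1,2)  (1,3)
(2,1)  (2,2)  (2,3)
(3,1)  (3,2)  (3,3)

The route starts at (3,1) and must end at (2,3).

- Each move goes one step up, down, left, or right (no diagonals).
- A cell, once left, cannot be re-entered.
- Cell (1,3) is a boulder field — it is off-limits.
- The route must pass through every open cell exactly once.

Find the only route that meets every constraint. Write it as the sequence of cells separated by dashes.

(3,1) - (2,1) - (1,1) - (1,2) - (2,2) - (3,2) - (3,3) - (2,3)

Need to visit all 8 open cells exactly once, starting at (3,1) and ending at (2,3).
Cell (3,3) has only two open neighbours ((2,3) and (3,2)), so the path must pass straight through it: one of those is the cell it's entered from and the other is where it exits.
Route from (3,1): 2× up (reaching (1,1)), right to (1,2), 2× down (reaching (3,2)), right to (3,3), up to (2,3) — 7 moves in all.
Check: all 8 open cells covered.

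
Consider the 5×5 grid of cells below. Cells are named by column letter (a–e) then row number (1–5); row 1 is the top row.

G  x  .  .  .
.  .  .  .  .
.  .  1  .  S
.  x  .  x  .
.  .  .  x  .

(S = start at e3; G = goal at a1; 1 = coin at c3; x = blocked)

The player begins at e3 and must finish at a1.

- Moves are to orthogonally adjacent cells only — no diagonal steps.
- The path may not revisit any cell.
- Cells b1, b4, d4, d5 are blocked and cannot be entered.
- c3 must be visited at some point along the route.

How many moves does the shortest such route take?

6

Any route passes through c3 somewhere between e3 and a1. Summing Manhattan distances along the two legs (e3 → c3 → a1) gives a lower bound of 2 + 4 = 6 moves.
A route of 6 moves achieves this: e3 → d3 → c3 → c2 → b2 → a2 → a1.
Since 6 matches the lower bound, it is optimal.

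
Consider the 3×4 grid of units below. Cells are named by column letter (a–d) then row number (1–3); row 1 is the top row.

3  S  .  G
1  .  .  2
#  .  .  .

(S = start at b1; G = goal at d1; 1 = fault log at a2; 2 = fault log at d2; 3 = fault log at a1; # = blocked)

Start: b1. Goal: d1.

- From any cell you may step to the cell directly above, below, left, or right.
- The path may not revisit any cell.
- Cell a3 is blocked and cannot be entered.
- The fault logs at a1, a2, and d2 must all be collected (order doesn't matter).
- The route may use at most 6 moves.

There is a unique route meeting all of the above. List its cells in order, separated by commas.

The 6-move cap with required stops at a1, a2, d2 leaves no slack for detours.
Route from b1: left to a1, down to a2, 3× right (reaching d2), up to d1 — 6 moves in all.
Check: all required cells visited; 6 ≤ 6 moves.

b1, a1, a2, b2, c2, d2, d1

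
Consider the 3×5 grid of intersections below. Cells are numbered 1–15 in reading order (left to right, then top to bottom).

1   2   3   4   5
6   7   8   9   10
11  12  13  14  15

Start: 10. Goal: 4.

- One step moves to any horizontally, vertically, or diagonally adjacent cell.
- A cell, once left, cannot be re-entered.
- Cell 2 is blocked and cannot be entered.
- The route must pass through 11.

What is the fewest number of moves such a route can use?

Any route passes through 11 somewhere between 10 and 4. Summing Chebyshev distances along the two legs (10 → 11 → 4) gives a lower bound of 4 + 3 = 7 moves.
A route of 7 moves achieves this: 10 → 9 → 3 → 7 → 11 → 12 → 8 → 4.
Since 7 matches the lower bound, it is optimal.

7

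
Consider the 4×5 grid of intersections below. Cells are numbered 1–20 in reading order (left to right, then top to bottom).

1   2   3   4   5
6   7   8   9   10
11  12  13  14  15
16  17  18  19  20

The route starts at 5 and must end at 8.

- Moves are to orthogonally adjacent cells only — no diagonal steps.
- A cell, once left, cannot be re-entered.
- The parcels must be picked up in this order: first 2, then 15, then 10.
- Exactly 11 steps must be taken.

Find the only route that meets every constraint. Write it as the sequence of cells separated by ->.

5 -> 4 -> 3 -> 2 -> 7 -> 12 -> 13 -> 14 -> 15 -> 10 -> 9 -> 8

The waypoints must appear in the order 2, 15, 10, with no cell reused.
Route from 5: 3× left (reaching 2), 2× down (reaching 12), 3× right (reaching 15), up to 10, 2× left (reaching 8) — 11 moves in all.
Check: order respected (2 at step 3, 15 at step 8, 10 at step 9); 11 moves as required.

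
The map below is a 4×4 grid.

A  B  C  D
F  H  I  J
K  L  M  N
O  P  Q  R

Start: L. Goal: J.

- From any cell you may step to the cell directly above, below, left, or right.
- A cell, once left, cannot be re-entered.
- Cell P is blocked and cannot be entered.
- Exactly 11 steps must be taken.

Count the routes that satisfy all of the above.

Need simple routes of exactly 11 moves from L to J (Manhattan distance 3, so 4 moves are spent on a detour and 4 undoing it).
Enumerating: L H F A B C I M Q R N J | L K F A B H I M Q R N J | L K F A B C I M Q R N J | L K F H B C I M Q R N J.
That gives 4 routes.

4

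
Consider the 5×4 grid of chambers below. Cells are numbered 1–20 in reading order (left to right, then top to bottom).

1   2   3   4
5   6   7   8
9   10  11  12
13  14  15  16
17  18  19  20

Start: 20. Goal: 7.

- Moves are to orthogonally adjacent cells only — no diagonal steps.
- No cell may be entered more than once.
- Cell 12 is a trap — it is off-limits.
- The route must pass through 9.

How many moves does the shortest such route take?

8

Any route passes through 9 somewhere between 20 and 7. Summing Manhattan distances along the two legs (20 → 9 → 7) gives a lower bound of 5 + 3 = 8 moves.
A route of 8 moves achieves this: 20 → 16 → 15 → 11 → 10 → 9 → 5 → 6 → 7.
Since 8 matches the lower bound, it is optimal.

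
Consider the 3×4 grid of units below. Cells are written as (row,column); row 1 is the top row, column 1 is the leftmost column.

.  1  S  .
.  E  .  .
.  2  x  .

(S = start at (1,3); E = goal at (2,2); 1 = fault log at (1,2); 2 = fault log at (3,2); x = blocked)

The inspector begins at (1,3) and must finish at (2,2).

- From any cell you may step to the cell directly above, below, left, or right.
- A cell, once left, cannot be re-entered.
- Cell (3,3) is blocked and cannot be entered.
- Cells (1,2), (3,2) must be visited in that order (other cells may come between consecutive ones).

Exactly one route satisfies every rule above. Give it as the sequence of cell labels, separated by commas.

The waypoints must appear in the order (1,2), (3,2), with no cell reused.
Route from (1,3): 2× left (reaching (1,1)), 2× down (reaching (3,1)), right to (3,2), up to (2,2) — 6 moves in all.
Check: order respected (1 at step 1, 2 at step 5).

(1,3), (1,2), (1,1), (2,1), (3,1), (3,2), (2,2)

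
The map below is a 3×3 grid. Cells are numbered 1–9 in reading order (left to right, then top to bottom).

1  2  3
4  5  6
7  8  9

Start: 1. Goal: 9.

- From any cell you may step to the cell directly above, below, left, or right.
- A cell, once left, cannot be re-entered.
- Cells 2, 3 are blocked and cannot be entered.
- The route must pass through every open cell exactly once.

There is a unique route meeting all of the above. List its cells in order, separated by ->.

1 -> 4 -> 7 -> 8 -> 5 -> 6 -> 9

Need to visit all 7 open cells exactly once, starting at 1 and ending at 9.
Route from 1: 2× down (reaching 7), right to 8, up to 5, right to 6, down to 9 — 6 moves in all.
Check: all 7 open cells covered.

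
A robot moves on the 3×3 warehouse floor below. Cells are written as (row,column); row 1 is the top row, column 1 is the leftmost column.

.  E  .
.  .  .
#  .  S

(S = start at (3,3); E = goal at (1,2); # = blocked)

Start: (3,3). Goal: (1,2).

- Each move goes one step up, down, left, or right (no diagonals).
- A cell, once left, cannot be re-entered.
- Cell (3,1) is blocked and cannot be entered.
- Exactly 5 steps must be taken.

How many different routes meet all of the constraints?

3

Need simple routes of exactly 5 moves from (3,3) to (1,2) (Manhattan distance 3, so 1 moves are spent on a detour and 1 undoing it).
Enumerating: (3,3) (2,3) (2,2) (2,1) (1,1) (1,2) | (3,3) (3,2) (2,2) (2,1) (1,1) (1,2) | (3,3) (3,2) (2,2) (2,3) (1,3) (1,2).
That gives 3 routes.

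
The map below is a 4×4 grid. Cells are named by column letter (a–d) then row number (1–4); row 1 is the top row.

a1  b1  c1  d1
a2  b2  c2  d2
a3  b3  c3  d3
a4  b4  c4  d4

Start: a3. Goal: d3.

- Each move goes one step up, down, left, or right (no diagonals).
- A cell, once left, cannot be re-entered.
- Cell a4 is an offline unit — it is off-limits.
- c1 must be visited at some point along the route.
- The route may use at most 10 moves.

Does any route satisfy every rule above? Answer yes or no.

One route that works: a3 → a2 → a1 → b1 → c1 → c2 → c3 → d3.

yes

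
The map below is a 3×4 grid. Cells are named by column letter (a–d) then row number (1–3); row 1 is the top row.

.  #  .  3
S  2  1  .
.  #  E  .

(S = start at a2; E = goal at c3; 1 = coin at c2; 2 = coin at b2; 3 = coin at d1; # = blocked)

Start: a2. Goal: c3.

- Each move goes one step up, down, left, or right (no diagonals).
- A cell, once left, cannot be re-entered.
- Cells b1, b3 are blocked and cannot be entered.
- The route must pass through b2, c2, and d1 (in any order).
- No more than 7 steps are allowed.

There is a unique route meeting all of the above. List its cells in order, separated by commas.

a2, b2, c2, c1, d1, d2, d3, c3

Any route must reach b2, c2, and d1 and still end at c3 within 7 moves, so the order of the required stops is forced.
Route from a2: right 2 to c2, up 1 to c1, right 1 to d1, down 2 to d3, left 1 to c3 — 7 moves in all.
Check: all required cells visited; 7 ≤ 7 moves.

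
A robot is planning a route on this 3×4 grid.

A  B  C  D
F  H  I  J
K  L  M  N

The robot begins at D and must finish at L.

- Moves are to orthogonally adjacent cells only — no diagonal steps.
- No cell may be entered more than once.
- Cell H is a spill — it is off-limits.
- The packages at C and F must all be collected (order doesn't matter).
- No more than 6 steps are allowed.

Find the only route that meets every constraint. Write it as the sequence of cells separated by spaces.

Any route must reach C and F and still end at L within 6 moves, so the order of the required stops is forced.
Route from D: left 3 to A, down 2 to K, right 1 to L — 6 moves in all.
Check: all required cells visited; 6 ≤ 6 moves.

D C B A F K L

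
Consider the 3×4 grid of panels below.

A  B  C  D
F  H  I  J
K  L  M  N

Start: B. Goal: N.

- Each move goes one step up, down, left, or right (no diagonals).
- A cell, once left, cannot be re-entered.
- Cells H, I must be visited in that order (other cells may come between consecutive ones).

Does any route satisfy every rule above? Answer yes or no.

One route that works: B → H → I → M → N.

yes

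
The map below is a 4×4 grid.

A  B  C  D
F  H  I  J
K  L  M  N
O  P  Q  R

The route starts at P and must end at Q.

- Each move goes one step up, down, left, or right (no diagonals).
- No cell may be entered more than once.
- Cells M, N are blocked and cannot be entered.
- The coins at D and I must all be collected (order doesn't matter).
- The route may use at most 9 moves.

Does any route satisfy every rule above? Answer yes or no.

Every way from I onward to Q runs back through P, which the route has already used — so it cannot be completed without a revisit.

no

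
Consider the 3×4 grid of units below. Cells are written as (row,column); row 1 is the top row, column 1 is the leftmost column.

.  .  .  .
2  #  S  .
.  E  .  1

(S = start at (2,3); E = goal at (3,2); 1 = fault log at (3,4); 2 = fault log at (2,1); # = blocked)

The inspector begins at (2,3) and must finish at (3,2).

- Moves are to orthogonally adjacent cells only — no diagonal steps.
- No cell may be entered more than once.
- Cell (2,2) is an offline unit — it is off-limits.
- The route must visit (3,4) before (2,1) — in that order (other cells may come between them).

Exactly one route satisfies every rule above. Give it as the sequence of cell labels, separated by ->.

The waypoints must appear in the order (3,4), (2,1), with no cell reused.
Route from (2,3): down 1 to (3,3), right 1 to (3,4), up 2 to (1,4), left 3 to (1,1), down 2 to (3,1), right 1 to (3,2) — 10 moves in all.
Check: order respected (1 at step 2, 2 at step 8).

(2,3) -> (3,3) -> (3,4) -> (2,4) -> (1,4) -> (1,3) -> (1,2) -> (1,1) -> (2,1) -> (3,1) -> (3,2)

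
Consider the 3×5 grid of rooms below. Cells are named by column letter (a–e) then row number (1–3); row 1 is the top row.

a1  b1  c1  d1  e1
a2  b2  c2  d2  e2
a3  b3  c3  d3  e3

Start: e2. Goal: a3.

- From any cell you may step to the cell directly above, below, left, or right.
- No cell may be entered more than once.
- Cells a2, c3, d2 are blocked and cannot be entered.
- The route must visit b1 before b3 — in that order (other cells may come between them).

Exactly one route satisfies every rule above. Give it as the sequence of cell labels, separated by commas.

e2, e1, d1, c1, b1, b2, b3, a3

The waypoints must appear in the order b1, b3, with no cell reused.
Route from e2: up to e1, 3× left (reaching b1), 2× down (reaching b3), left to a3 — 7 moves in all.
Check: order respected (b1 at step 4, b3 at step 6).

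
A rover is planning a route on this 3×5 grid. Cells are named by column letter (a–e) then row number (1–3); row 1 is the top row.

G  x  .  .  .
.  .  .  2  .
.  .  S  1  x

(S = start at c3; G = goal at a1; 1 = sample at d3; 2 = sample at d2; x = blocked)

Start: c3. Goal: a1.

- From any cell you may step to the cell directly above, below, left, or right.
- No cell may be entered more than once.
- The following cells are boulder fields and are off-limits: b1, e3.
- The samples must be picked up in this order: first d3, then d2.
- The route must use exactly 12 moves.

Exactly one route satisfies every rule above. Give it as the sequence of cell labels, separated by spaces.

The waypoints must appear in the order d3, d2, with no cell reused.
Route from c3: right 1 to d3, up 1 to d2, right 1 to e2, up 1 to e1, left 2 to c1, down 1 to c2, left 1 to b2, down 1 to b3, left 1 to a3, up 2 to a1 — 12 moves in all.
Check: order respected (1 at step 1, 2 at step 2); 12 moves as required.

c3 d3 d2 e2 e1 d1 c1 c2 b2 b3 a3 a2 a1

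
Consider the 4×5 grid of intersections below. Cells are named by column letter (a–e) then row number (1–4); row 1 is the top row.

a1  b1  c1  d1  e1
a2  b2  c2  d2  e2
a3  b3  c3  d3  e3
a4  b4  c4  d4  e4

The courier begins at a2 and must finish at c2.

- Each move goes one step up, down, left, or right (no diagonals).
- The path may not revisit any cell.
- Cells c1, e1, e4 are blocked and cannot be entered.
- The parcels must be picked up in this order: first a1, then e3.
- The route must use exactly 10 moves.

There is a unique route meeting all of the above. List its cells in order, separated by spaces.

The waypoints must appear in the order a1, e3, with no cell reused.
Route from a2: up to a1, right to b1, 2× down (reaching b3), 3× right (reaching e3), up to e2, 2× left (reaching c2) — 10 moves in all.
Check: order respected (a1 at step 1, e3 at step 7); 10 moves as required.

a2 a1 b1 b2 b3 c3 d3 e3 e2 d2 c2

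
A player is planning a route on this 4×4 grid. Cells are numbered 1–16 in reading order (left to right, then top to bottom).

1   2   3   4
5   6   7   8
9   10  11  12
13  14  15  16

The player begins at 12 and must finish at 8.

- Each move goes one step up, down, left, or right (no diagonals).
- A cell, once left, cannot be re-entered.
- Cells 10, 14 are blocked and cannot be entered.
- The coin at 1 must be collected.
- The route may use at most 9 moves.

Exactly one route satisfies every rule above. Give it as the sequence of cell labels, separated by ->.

12 -> 11 -> 7 -> 6 -> 5 -> 1 -> 2 -> 3 -> 4 -> 8

The 9-move cap with required stops at 1 leaves no slack for detours.
Route from 12: left 1 to 11, up 1 to 7, left 2 to 5, up 1 to 1, right 3 to 4, down 1 to 8 — 9 moves in all.
Check: all required cells visited; 9 ≤ 9 moves.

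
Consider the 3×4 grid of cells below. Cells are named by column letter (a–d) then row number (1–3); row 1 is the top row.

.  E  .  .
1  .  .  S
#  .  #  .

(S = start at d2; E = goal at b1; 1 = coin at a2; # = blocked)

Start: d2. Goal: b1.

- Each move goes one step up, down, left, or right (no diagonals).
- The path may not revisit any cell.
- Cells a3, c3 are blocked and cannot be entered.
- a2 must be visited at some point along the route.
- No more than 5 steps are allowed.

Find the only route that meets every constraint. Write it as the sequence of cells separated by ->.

d2 -> c2 -> b2 -> a2 -> a1 -> b1

The 5-move cap with required stops at a2 leaves no slack for detours.
Route from d2: left 3 to a2, up 1 to a1, right 1 to b1 — 5 moves in all.
Check: all required cells visited; 5 ≤ 5 moves.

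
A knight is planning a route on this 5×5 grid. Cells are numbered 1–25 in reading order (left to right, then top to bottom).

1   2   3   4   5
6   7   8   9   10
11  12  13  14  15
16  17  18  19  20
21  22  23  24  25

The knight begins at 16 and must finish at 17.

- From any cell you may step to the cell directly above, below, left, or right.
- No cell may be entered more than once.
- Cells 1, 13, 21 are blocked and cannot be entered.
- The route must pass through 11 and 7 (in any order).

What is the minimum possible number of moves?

Any route passes through 11 and 7 in some order between 16 and 17. Summing Manhattan distances along each leg and taking the cheapest ordering (16 → 11 → 7 → 17) gives a lower bound of 1 + 2 + 2 = 5 moves.
A route of 5 moves achieves this: 16 → 11 → 6 → 7 → 12 → 17.
Since 5 matches the lower bound, it is optimal.

5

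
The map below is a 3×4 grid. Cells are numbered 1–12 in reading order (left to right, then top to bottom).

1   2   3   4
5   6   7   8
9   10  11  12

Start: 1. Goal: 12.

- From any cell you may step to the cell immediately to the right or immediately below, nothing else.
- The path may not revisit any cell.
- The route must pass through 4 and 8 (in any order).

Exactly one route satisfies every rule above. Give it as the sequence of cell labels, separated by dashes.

1 - 2 - 3 - 4 - 8 - 12

Moves only go right or down, so the column and row indices never decrease.
Route from 1: right 3 to 4, down 2 to 12 — 5 moves in all.
Check: all required cells visited.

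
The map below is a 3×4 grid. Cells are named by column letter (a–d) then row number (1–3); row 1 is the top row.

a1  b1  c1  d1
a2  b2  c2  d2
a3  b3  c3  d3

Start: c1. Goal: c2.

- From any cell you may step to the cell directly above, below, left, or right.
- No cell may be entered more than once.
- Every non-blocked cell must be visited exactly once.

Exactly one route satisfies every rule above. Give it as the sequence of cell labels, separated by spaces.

c1 d1 d2 d3 c3 b3 a3 a2 a1 b1 b2 c2

Need to visit all 12 open cells exactly once, starting at c1 and ending at c2.
Cell d3 has only two open neighbours (d2 and c3), so the path must pass straight through it: one of those is the cell it's entered from and the other is where it exits.
Route from c1: right 1 to d1, down 2 to d3, left 3 to a3, up 2 to a1, right 1 to b1, down 1 to b2, right 1 to c2 — 11 moves in all.
Check: all 12 open cells covered.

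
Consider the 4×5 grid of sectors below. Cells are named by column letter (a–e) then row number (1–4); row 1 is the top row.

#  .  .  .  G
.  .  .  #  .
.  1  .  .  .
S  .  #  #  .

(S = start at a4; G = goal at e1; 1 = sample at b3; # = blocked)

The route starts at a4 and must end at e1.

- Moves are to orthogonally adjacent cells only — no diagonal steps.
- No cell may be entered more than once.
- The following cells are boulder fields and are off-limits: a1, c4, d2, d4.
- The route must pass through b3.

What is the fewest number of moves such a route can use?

Any route passes through b3 somewhere between a4 and e1. Summing Manhattan distances along the two legs (a4 → b3 → e1) gives a lower bound of 2 + 5 = 7 moves.
A route of 7 moves achieves this: a4 → a3 → b3 → b2 → b1 → c1 → d1 → e1.
Since 7 matches the lower bound, it is optimal.

7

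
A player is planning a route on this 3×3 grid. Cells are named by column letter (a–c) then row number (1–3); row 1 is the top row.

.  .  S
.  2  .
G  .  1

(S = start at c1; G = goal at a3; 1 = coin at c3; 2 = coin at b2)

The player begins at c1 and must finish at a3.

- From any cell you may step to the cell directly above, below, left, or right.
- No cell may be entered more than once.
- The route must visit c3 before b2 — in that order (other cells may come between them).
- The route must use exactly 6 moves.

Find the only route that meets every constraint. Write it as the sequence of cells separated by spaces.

c1 c2 c3 b3 b2 a2 a3

The waypoints must appear in the order c3, b2, with no cell reused.
Route from c1: down 2 to c3, left 1 to b3, up 1 to b2, left 1 to a2, down 1 to a3 — 6 moves in all.
Check: order respected (1 at step 2, 2 at step 4); 6 moves as required.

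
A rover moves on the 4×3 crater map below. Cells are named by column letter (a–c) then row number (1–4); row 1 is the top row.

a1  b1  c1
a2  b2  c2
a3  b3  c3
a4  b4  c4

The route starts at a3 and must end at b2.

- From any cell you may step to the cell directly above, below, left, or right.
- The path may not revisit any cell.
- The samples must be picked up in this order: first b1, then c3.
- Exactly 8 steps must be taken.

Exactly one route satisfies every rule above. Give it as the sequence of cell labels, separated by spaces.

The waypoints must appear in the order b1, c3, with no cell reused.
Route from a3: up 2 to a1, right 2 to c1, down 2 to c3, left 1 to b3, up 1 to b2 — 8 moves in all.
Check: order respected (b1 at step 3, c3 at step 6); 8 moves as required.

a3 a2 a1 b1 c1 c2 c3 b3 b2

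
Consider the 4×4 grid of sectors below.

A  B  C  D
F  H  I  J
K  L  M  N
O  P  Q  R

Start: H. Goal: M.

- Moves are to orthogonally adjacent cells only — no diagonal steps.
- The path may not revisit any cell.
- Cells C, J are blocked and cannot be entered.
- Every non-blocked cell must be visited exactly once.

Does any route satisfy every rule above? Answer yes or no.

no

Colour the cells like a checkerboard: each orthogonal step flips colour, so a Hamiltonian route alternates colours. Here there are 6 cells of one colour and 8 of the other, with start on the same colour as the goal — the counts and endpoints can't be arranged into an alternating sequence of length 14, so no Hamiltonian route exists.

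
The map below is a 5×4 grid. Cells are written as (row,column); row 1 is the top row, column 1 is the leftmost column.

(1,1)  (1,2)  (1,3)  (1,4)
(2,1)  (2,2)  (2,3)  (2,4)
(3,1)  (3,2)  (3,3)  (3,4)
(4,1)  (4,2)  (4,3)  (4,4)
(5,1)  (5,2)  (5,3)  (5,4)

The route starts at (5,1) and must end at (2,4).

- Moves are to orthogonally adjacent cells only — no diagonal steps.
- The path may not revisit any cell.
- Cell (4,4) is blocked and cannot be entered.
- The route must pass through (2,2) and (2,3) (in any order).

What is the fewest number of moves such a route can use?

Any route passes through (2,2) and (2,3) in some order between (5,1) and (2,4). Summing Manhattan distances along each leg and taking the cheapest ordering ((5,1) → (2,2) → (2,3) → (2,4)) gives a lower bound of 4 + 1 + 1 = 6 moves.
A route of 6 moves achieves this: (5,1) → (4,1) → (3,1) → (2,1) → (2,2) → (2,3) → (2,4).
Since 6 matches the lower bound, it is optimal.

6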